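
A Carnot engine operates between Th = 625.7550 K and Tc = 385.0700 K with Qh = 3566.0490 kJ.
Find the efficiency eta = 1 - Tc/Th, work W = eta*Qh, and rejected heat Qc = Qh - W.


eta = 1 - 385.0700/625.7550 = 0.3846
W = 0.3846 * 3566.0490 = 1371.6143 kJ
Qc = 3566.0490 - 1371.6143 = 2194.4347 kJ

eta = 38.4631%, W = 1371.6143 kJ, Qc = 2194.4347 kJ


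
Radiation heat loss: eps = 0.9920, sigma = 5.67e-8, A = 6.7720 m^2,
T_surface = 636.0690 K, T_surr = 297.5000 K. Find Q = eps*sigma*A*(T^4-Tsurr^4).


T^4 = 1.6369e+11
Tsurr^4 = 7.8334e+09
Q = 0.9920 * 5.67e-8 * 6.7720 * 1.5585e+11 = 59365.1417 W

59365.1417 W


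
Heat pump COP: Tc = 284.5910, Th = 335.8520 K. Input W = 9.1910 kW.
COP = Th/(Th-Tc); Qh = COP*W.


COP = 335.8520 / 51.2610 = 6.5518
Qh = 6.5518 * 9.1910 = 60.2176 kW

COP = 6.5518, Qh = 60.2176 kW


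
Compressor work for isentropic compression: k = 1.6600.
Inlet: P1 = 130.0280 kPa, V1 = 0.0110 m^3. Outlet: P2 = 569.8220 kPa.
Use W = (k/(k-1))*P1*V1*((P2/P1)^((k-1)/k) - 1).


(k-1)/k = 0.3976
(P2/P1)^exp = 1.7994
W = 2.5152 * 130.0280 * 0.0110 * (1.7994 - 1) = 2.8759 kJ

2.8759 kJ


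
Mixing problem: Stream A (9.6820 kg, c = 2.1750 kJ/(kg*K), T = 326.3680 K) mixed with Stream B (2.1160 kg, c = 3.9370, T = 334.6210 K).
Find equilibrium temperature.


num = 9660.3961
den = 29.3890
Tf = 328.7074 K

328.7074 K


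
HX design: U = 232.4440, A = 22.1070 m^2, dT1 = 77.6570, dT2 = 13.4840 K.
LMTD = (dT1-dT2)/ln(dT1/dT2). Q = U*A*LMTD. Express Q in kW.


LMTD = 36.6536 K
Q = 232.4440 * 22.1070 * 36.6536 = 188349.5027 W = 188.3495 kW

188.3495 kW


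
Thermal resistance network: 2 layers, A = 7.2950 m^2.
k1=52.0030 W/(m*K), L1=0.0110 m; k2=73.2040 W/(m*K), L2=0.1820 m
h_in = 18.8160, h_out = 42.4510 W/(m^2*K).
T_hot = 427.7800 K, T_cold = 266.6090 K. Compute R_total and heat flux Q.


R_conv_in = 1/(18.8160*7.2950) = 0.0073
R_1 = 0.0110/(52.0030*7.2950) = 2.8996e-05
R_2 = 0.1820/(73.2040*7.2950) = 0.0003
R_conv_out = 1/(42.4510*7.2950) = 0.0032
R_total = 0.0109 K/W
Q = 161.1710 / 0.0109 = 14807.7351 W

R_total = 0.0109 K/W, Q = 14807.7351 W


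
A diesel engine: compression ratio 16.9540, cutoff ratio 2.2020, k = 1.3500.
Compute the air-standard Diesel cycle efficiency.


r^(k-1) = 2.6931
rc^k = 2.9027
eta = 0.5646 = 56.4600%

56.4600%


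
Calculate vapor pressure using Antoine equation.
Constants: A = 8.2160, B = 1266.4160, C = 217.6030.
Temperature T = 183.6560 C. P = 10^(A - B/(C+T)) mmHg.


C+T = 401.2590
B/(C+T) = 3.1561
log10(P) = 8.2160 - 3.1561 = 5.0599
P = 10^5.0599 = 114787.3009 mmHg

114787.3009 mmHg


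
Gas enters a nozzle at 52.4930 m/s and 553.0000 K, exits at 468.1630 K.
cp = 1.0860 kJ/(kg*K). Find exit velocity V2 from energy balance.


dT = 84.8370 K
2*cp*1000*dT = 184265.9640
V1^2 = 2755.5150
V2 = sqrt(187021.4790) = 432.4598 m/s

432.4598 m/s


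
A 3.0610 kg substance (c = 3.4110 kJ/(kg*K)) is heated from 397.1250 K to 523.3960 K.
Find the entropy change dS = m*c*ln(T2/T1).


T2/T1 = 1.3180
ln(T2/T1) = 0.2761
dS = 3.0610 * 3.4110 * 0.2761 = 2.8826 kJ/K

2.8826 kJ/K


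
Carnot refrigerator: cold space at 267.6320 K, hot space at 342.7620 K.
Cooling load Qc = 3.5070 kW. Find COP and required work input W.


COP = 267.6320 / 75.1300 = 3.5623
W = 3.5070 / 3.5623 = 0.9845 kW

COP = 3.5623, W = 0.9845 kW


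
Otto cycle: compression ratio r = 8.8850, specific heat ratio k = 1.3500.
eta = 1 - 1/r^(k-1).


r^(k-1) = 2.1480
eta = 1 - 1/2.1480 = 0.5344 = 53.4446%

53.4446%


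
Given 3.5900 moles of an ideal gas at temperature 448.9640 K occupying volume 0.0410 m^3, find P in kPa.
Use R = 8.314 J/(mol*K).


P = nRT/V = 3.5900 * 8.314 * 448.9640 / 0.0410
= 13400.3452 / 0.0410 = 326837.6887 Pa = 326.8377 kPa

326.8377 kPa


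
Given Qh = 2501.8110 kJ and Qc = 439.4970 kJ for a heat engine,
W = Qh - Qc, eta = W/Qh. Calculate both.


W = 2501.8110 - 439.4970 = 2062.3140 kJ
eta = 2062.3140 / 2501.8110 = 0.8243 = 82.4328%

W = 2062.3140 kJ, eta = 82.4328%


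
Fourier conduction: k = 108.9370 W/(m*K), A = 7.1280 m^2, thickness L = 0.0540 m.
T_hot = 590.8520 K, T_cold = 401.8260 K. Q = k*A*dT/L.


dT = 189.0260 K
Q = 108.9370 * 7.1280 * 189.0260 / 0.0540 = 2718134.1478 W

2718134.1478 W


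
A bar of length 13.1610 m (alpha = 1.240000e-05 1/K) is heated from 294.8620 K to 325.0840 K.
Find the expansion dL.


dT = 30.2220 K
dL = 1.240000e-05 * 13.1610 * 30.2220 = 0.004932 m
L_final = 13.165932 m

dL = 0.004932 m


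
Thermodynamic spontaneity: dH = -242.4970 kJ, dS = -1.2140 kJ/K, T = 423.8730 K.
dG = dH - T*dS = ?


T*dS = 423.8730 * -1.2140 = -514.5818 kJ
dG = -242.4970 + 514.5818 = 272.0848 kJ (non-spontaneous)

dG = 272.0848 kJ, non-spontaneous


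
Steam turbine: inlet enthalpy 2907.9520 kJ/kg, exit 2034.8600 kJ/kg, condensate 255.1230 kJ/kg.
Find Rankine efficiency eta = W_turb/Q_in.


W = 873.0920 kJ/kg
Q_in = 2652.8290 kJ/kg
eta = 0.3291 = 32.9117%

eta = 32.9117%


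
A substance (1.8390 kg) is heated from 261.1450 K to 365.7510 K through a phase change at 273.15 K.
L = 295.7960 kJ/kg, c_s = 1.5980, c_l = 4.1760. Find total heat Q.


Q1 (sensible, solid) = 1.8390 * 1.5980 * 12.0050 = 35.2794 kJ
Q2 (latent) = 1.8390 * 295.7960 = 543.9688 kJ
Q3 (sensible, liquid) = 1.8390 * 4.1760 * 92.6010 = 711.1446 kJ
Q_total = 1290.3928 kJ

1290.3928 kJ


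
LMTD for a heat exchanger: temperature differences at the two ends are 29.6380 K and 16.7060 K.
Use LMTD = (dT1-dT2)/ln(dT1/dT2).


dT1/dT2 = 1.7741
ln(dT1/dT2) = 0.5733
LMTD = 12.9320 / 0.5733 = 22.5575 K

22.5575 K


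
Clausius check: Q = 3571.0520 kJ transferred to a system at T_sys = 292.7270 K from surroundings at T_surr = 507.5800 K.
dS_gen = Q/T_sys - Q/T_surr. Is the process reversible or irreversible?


dS_sys = 3571.0520/292.7270 = 12.1993 kJ/K
dS_surr = -3571.0520/507.5800 = -7.0354 kJ/K
dS_gen = 12.1993 - 7.0354 = 5.1638 kJ/K (irreversible)

dS_gen = 5.1638 kJ/K, irreversible


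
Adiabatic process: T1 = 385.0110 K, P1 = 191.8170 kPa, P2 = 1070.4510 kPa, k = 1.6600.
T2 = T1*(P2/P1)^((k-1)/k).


(k-1)/k = 0.3976
(P2/P1)^exp = 1.9809
T2 = 385.0110 * 1.9809 = 762.6860 K

762.6860 K


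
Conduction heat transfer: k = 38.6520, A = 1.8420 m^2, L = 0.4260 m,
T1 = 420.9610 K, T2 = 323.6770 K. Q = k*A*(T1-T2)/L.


dT = 97.2840 K
Q = 38.6520 * 1.8420 * 97.2840 / 0.4260 = 16258.9845 W

16258.9845 W


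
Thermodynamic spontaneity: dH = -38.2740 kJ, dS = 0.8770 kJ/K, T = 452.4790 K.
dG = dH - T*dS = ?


T*dS = 452.4790 * 0.8770 = 396.8241 kJ
dG = -38.2740 - 396.8241 = -435.0981 kJ (spontaneous)

dG = -435.0981 kJ, spontaneous


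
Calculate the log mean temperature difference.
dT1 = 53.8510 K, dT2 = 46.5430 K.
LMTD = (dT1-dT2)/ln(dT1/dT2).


dT1/dT2 = 1.1570
ln(dT1/dT2) = 0.1458
LMTD = 7.3080 / 0.1458 = 50.1082 K

50.1082 K


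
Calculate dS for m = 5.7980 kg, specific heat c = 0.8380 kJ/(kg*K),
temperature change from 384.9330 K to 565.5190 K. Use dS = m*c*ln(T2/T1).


T2/T1 = 1.4691
ln(T2/T1) = 0.3847
dS = 5.7980 * 0.8380 * 0.3847 = 1.8690 kJ/K

1.8690 kJ/K


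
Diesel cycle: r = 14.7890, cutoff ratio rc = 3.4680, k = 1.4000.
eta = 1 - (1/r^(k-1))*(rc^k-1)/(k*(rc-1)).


r^(k-1) = 2.9375
rc^k = 5.7031
eta = 0.5366 = 53.6622%

53.6622%


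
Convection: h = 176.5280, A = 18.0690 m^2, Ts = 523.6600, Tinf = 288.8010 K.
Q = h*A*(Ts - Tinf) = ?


dT = 234.8590 K
Q = 176.5280 * 18.0690 * 234.8590 = 749126.0960 W

749126.0960 W


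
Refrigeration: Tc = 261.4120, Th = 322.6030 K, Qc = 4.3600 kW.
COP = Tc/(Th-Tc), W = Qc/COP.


COP = 261.4120 / 61.1910 = 4.2721
W = 4.3600 / 4.2721 = 1.0206 kW

COP = 4.2721, W = 1.0206 kW


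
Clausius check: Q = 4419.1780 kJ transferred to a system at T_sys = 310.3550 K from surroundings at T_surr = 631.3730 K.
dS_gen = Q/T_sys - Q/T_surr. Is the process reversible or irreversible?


dS_sys = 4419.1780/310.3550 = 14.2391 kJ/K
dS_surr = -4419.1780/631.3730 = -6.9993 kJ/K
dS_gen = 14.2391 - 6.9993 = 7.2398 kJ/K (irreversible)

dS_gen = 7.2398 kJ/K, irreversible


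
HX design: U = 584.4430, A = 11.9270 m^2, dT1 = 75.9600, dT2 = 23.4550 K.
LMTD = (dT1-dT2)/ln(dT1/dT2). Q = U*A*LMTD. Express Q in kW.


LMTD = 44.6804 K
Q = 584.4430 * 11.9270 * 44.6804 = 311451.6565 W = 311.4517 kW

311.4517 kW


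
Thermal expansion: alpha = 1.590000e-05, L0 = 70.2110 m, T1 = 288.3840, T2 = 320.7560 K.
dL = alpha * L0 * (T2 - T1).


dT = 32.3720 K
dL = 1.590000e-05 * 70.2110 * 32.3720 = 0.036139 m
L_final = 70.247139 m

dL = 0.036139 m


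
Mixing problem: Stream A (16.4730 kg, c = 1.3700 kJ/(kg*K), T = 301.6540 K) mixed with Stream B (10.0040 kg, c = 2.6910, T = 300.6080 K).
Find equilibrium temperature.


num = 14900.3275
den = 49.4888
Tf = 301.0850 K

301.0850 K


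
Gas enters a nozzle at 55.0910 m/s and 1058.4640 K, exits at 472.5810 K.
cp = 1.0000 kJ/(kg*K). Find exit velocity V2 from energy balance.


dT = 585.8830 K
2*cp*1000*dT = 1171766.0000
V1^2 = 3035.0183
V2 = sqrt(1174801.0183) = 1083.8824 m/s

1083.8824 m/s


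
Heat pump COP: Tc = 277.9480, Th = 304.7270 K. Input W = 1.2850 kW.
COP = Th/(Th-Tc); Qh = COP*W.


COP = 304.7270 / 26.7790 = 11.3793
Qh = 11.3793 * 1.2850 = 14.6224 kW

COP = 11.3793, Qh = 14.6224 kW


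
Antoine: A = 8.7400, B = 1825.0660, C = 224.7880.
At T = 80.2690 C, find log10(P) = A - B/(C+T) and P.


C+T = 305.0570
B/(C+T) = 5.9827
log10(P) = 8.7400 - 5.9827 = 2.7573
P = 10^2.7573 = 571.8671 mmHg

571.8671 mmHg


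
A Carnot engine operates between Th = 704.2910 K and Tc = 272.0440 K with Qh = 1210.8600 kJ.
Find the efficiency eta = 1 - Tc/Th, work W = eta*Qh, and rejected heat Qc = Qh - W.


eta = 1 - 272.0440/704.2910 = 0.6137
W = 0.6137 * 1210.8600 = 743.1454 kJ
Qc = 1210.8600 - 743.1454 = 467.7146 kJ

eta = 61.3734%, W = 743.1454 kJ, Qc = 467.7146 kJ


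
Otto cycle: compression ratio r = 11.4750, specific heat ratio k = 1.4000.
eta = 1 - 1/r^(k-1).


r^(k-1) = 2.6540
eta = 1 - 1/2.6540 = 0.6232 = 62.3210%

62.3210%


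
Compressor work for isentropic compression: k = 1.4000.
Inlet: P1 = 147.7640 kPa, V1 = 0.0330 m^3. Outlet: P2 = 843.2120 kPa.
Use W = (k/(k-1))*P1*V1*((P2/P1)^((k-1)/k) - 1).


(k-1)/k = 0.2857
(P2/P1)^exp = 1.6448
W = 3.5000 * 147.7640 * 0.0330 * (1.6448 - 1) = 11.0041 kJ

11.0041 kJ


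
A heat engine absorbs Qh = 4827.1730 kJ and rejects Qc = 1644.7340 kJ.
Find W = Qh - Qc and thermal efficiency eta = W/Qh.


W = 4827.1730 - 1644.7340 = 3182.4390 kJ
eta = 3182.4390 / 4827.1730 = 0.6593 = 65.9276%

W = 3182.4390 kJ, eta = 65.9276%


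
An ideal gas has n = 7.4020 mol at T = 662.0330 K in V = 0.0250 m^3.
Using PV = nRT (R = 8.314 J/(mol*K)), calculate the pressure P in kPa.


P = nRT/V = 7.4020 * 8.314 * 662.0330 / 0.0250
= 40741.6618 / 0.0250 = 1629666.4705 Pa = 1629.6665 kPa

1629.6665 kPa


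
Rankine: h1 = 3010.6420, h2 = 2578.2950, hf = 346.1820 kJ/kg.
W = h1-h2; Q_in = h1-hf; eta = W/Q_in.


W = 432.3470 kJ/kg
Q_in = 2664.4600 kJ/kg
eta = 0.1623 = 16.2264%

eta = 16.2264%


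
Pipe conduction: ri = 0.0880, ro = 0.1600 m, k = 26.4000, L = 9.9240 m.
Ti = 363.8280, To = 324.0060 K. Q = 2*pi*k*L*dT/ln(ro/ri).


dT = 39.8220 K
ln(ro/ri) = 0.5978
Q = 2*pi*26.4000*9.9240*39.8220 / 0.5978 = 109650.5535 W

109650.5535 W


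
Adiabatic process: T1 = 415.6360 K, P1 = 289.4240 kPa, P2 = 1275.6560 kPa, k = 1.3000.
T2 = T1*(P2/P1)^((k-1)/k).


(k-1)/k = 0.2308
(P2/P1)^exp = 1.4082
T2 = 415.6360 * 1.4082 = 585.2945 K

585.2945 K


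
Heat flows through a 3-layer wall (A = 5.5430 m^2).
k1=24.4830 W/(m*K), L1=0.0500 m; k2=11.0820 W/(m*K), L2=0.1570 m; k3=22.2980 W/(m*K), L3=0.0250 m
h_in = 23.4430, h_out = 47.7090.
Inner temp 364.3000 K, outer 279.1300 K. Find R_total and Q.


R_conv_in = 1/(23.4430*5.5430) = 0.0077
R_1 = 0.0500/(24.4830*5.5430) = 0.0004
R_2 = 0.1570/(11.0820*5.5430) = 0.0026
R_3 = 0.0250/(22.2980*5.5430) = 0.0002
R_conv_out = 1/(47.7090*5.5430) = 0.0038
R_total = 0.0146 K/W
Q = 85.1700 / 0.0146 = 5832.1354 W

R_total = 0.0146 K/W, Q = 5832.1354 W


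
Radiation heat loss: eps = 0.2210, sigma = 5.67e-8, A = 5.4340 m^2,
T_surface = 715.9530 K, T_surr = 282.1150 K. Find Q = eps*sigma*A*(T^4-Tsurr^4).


T^4 = 2.6275e+11
Tsurr^4 = 6.3344e+09
Q = 0.2210 * 5.67e-8 * 5.4340 * 2.5641e+11 = 17459.6142 W

17459.6142 W


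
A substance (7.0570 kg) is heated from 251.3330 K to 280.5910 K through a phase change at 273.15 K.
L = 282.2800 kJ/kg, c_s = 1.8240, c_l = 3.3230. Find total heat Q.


Q1 (sensible, solid) = 7.0570 * 1.8240 * 21.8170 = 280.8277 kJ
Q2 (latent) = 7.0570 * 282.2800 = 1992.0500 kJ
Q3 (sensible, liquid) = 7.0570 * 3.3230 * 7.4410 = 174.4945 kJ
Q_total = 2447.3722 kJ

2447.3722 kJ


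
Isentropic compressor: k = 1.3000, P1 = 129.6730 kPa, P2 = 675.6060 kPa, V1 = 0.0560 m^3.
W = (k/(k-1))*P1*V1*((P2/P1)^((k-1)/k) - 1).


(k-1)/k = 0.2308
(P2/P1)^exp = 1.4636
W = 4.3333 * 129.6730 * 0.0560 * (1.4636 - 1) = 14.5886 kJ

14.5886 kJ


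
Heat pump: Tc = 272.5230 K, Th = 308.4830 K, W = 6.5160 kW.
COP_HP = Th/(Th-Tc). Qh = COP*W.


COP = 308.4830 / 35.9600 = 8.5785
Qh = 8.5785 * 6.5160 = 55.8975 kW

COP = 8.5785, Qh = 55.8975 kW


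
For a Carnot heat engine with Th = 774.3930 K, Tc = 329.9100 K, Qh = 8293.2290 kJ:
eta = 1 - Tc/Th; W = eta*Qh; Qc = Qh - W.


eta = 1 - 329.9100/774.3930 = 0.5740
W = 0.5740 * 8293.2290 = 4760.1144 kJ
Qc = 8293.2290 - 4760.1144 = 3533.1146 kJ

eta = 57.3976%, W = 4760.1144 kJ, Qc = 3533.1146 kJ


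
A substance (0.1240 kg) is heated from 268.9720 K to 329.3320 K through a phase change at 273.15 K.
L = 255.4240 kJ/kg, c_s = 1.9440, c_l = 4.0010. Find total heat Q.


Q1 (sensible, solid) = 0.1240 * 1.9440 * 4.1780 = 1.0071 kJ
Q2 (latent) = 0.1240 * 255.4240 = 31.6726 kJ
Q3 (sensible, liquid) = 0.1240 * 4.0010 * 56.1820 = 27.8732 kJ
Q_total = 60.5529 kJ

60.5529 kJ


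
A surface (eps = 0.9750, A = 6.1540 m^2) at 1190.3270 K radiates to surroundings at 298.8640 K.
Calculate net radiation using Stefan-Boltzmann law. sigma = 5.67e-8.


T^4 = 2.0075e+12
Tsurr^4 = 7.9780e+09
Q = 0.9750 * 5.67e-8 * 6.1540 * 1.9996e+12 = 680269.4614 W

680269.4614 W


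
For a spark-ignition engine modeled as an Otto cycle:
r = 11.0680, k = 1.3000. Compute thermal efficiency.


r^(k-1) = 2.0569
eta = 1 - 1/2.0569 = 0.5138 = 51.3840%

51.3840%


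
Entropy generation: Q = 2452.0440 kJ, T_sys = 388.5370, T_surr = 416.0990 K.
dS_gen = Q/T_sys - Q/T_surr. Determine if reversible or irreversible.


dS_sys = 2452.0440/388.5370 = 6.3110 kJ/K
dS_surr = -2452.0440/416.0990 = -5.8929 kJ/K
dS_gen = 6.3110 - 5.8929 = 0.4180 kJ/K (irreversible)

dS_gen = 0.4180 kJ/K, irreversible


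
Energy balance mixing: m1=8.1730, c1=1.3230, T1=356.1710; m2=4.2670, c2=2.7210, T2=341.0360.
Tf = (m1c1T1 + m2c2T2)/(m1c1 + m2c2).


num = 7810.8348
den = 22.4234
Tf = 348.3343 K

348.3343 K


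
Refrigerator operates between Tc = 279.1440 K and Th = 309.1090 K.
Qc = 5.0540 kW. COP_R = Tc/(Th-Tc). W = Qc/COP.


COP = 279.1440 / 29.9650 = 9.3157
W = 5.0540 / 9.3157 = 0.5425 kW

COP = 9.3157, W = 0.5425 kW


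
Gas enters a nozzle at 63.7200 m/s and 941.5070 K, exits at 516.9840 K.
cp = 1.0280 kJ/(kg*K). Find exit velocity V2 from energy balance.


dT = 424.5230 K
2*cp*1000*dT = 872819.2880
V1^2 = 4060.2384
V2 = sqrt(876879.5264) = 936.4185 m/s

936.4185 m/s


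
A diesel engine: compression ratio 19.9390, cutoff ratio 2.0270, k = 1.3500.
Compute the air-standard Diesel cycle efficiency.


r^(k-1) = 2.8503
rc^k = 2.5957
eta = 0.5962 = 59.6217%

59.6217%


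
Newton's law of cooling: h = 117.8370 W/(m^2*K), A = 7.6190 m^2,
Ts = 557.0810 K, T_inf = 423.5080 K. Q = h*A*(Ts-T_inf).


dT = 133.5730 K
Q = 117.8370 * 7.6190 * 133.5730 = 119921.8532 W

119921.8532 W


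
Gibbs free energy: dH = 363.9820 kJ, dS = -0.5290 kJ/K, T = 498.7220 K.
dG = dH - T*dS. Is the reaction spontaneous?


T*dS = 498.7220 * -0.5290 = -263.8239 kJ
dG = 363.9820 + 263.8239 = 627.8059 kJ (non-spontaneous)

dG = 627.8059 kJ, non-spontaneous


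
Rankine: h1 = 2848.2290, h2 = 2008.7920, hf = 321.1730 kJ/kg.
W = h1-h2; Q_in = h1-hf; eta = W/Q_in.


W = 839.4370 kJ/kg
Q_in = 2527.0560 kJ/kg
eta = 0.3322 = 33.2180%

eta = 33.2180%


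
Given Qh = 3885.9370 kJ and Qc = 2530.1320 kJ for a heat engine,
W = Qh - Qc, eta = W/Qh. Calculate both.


W = 3885.9370 - 2530.1320 = 1355.8050 kJ
eta = 1355.8050 / 3885.9370 = 0.3489 = 34.8900%

W = 1355.8050 kJ, eta = 34.8900%


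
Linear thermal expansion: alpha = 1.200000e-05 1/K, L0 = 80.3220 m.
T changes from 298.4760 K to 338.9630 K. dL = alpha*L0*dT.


dT = 40.4870 K
dL = 1.200000e-05 * 80.3220 * 40.4870 = 0.039024 m
L_final = 80.361024 m

dL = 0.039024 m


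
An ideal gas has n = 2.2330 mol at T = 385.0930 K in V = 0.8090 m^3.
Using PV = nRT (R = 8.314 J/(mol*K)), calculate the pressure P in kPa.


P = nRT/V = 2.2330 * 8.314 * 385.0930 / 0.8090
= 7149.3139 / 0.8090 = 8837.2236 Pa = 8.8372 kPa

8.8372 kPa


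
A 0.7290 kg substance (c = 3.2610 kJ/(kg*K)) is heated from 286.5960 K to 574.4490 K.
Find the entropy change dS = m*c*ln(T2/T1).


T2/T1 = 2.0044
ln(T2/T1) = 0.6953
dS = 0.7290 * 3.2610 * 0.6953 = 1.6530 kJ/K

1.6530 kJ/K


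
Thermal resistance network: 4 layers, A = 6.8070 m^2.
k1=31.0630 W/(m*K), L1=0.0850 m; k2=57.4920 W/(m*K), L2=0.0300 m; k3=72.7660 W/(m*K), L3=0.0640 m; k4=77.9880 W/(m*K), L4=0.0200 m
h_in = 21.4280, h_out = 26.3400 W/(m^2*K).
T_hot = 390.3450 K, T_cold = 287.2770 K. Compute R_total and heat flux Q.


R_conv_in = 1/(21.4280*6.8070) = 0.0069
R_1 = 0.0850/(31.0630*6.8070) = 0.0004
R_2 = 0.0300/(57.4920*6.8070) = 7.6658e-05
R_3 = 0.0640/(72.7660*6.8070) = 0.0001
R_4 = 0.0200/(77.9880*6.8070) = 3.7674e-05
R_conv_out = 1/(26.3400*6.8070) = 0.0056
R_total = 0.0131 K/W
Q = 103.0680 / 0.0131 = 7880.5608 W

R_total = 0.0131 K/W, Q = 7880.5608 W


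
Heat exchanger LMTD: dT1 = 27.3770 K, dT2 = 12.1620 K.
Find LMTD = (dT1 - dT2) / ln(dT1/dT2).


dT1/dT2 = 2.2510
ln(dT1/dT2) = 0.8114
LMTD = 15.2150 / 0.8114 = 18.7518 K

18.7518 K


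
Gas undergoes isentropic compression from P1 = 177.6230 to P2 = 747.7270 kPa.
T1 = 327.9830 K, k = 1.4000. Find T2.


(k-1)/k = 0.2857
(P2/P1)^exp = 1.5078
T2 = 327.9830 * 1.5078 = 494.5460 K

494.5460 K


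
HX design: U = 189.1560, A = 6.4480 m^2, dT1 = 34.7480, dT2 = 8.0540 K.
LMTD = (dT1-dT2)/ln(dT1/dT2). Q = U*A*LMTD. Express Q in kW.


LMTD = 18.2591 K
Q = 189.1560 * 6.4480 * 18.2591 = 22270.2632 W = 22.2703 kW

22.2703 kW


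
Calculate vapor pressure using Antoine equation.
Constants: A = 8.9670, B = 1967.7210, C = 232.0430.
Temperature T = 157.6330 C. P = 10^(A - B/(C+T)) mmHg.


C+T = 389.6760
B/(C+T) = 5.0496
log10(P) = 8.9670 - 5.0496 = 3.9174
P = 10^3.9174 = 8267.3526 mmHg

8267.3526 mmHg


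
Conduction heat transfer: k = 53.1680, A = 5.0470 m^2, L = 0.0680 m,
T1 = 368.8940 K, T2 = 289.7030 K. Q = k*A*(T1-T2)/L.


dT = 79.1910 K
Q = 53.1680 * 5.0470 * 79.1910 / 0.0680 = 312500.3752 W

312500.3752 W


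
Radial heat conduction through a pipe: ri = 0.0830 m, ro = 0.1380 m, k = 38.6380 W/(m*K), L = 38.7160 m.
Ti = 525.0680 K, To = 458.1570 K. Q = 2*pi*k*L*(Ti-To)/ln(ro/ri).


dT = 66.9110 K
ln(ro/ri) = 0.5084
Q = 2*pi*38.6380*38.7160*66.9110 / 0.5084 = 1236988.8795 W

1236988.8795 W


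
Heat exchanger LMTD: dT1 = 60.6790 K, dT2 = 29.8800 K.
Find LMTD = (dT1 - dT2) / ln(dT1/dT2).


dT1/dT2 = 2.0308
ln(dT1/dT2) = 0.7084
LMTD = 30.7990 / 0.7084 = 43.4763 K

43.4763 K


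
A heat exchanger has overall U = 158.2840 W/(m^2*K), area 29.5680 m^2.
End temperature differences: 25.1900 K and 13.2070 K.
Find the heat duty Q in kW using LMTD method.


LMTD = 18.5582 K
Q = 158.2840 * 29.5680 * 18.5582 = 86854.7697 W = 86.8548 kW

86.8548 kW


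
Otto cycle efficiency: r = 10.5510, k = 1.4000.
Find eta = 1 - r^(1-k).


r^(k-1) = 2.5664
eta = 1 - 1/2.5664 = 0.6103 = 61.0343%

61.0343%


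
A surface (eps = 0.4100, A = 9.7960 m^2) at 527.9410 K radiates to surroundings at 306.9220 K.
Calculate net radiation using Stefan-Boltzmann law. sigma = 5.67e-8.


T^4 = 7.7686e+10
Tsurr^4 = 8.8738e+09
Q = 0.4100 * 5.67e-8 * 9.7960 * 6.8812e+10 = 15670.3778 W

15670.3778 W


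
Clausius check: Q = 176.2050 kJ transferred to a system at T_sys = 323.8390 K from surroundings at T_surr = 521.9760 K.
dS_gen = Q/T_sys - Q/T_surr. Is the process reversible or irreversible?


dS_sys = 176.2050/323.8390 = 0.5441 kJ/K
dS_surr = -176.2050/521.9760 = -0.3376 kJ/K
dS_gen = 0.5441 - 0.3376 = 0.2065 kJ/K (irreversible)

dS_gen = 0.2065 kJ/K, irreversible


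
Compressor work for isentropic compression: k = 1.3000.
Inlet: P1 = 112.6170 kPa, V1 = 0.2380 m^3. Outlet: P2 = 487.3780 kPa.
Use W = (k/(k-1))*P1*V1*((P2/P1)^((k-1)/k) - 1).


(k-1)/k = 0.2308
(P2/P1)^exp = 1.4023
W = 4.3333 * 112.6170 * 0.2380 * (1.4023 - 1) = 46.7212 kJ

46.7212 kJ


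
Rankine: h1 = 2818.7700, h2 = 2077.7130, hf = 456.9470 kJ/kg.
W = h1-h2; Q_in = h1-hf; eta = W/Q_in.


W = 741.0570 kJ/kg
Q_in = 2361.8230 kJ/kg
eta = 0.3138 = 31.3765%

eta = 31.3765%


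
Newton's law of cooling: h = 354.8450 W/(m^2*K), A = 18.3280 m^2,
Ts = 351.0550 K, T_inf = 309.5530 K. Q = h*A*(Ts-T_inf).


dT = 41.5020 K
Q = 354.8450 * 18.3280 * 41.5020 = 269912.3723 W

269912.3723 W


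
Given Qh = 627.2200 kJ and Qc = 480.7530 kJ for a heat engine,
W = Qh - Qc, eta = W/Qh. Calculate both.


W = 627.2200 - 480.7530 = 146.4670 kJ
eta = 146.4670 / 627.2200 = 0.2335 = 23.3518%

W = 146.4670 kJ, eta = 23.3518%


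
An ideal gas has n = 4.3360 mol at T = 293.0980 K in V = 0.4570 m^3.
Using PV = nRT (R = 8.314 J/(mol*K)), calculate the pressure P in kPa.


P = nRT/V = 4.3360 * 8.314 * 293.0980 / 0.4570
= 10566.0375 / 0.4570 = 23120.4322 Pa = 23.1204 kPa

23.1204 kPa


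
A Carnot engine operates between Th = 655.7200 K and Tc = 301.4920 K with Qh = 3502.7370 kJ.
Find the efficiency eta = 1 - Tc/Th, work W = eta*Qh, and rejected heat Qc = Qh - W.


eta = 1 - 301.4920/655.7200 = 0.5402
W = 0.5402 * 3502.7370 = 1892.2216 kJ
Qc = 3502.7370 - 1892.2216 = 1610.5154 kJ

eta = 54.0212%, W = 1892.2216 kJ, Qc = 1610.5154 kJ


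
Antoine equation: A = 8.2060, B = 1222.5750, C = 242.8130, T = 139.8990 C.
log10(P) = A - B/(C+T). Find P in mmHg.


C+T = 382.7120
B/(C+T) = 3.1945
log10(P) = 8.2060 - 3.1945 = 5.0115
P = 10^5.0115 = 102682.4066 mmHg

102682.4066 mmHg


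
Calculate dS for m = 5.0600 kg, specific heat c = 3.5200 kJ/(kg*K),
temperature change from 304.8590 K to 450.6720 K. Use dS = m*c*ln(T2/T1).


T2/T1 = 1.4783
ln(T2/T1) = 0.3909
dS = 5.0600 * 3.5200 * 0.3909 = 6.9622 kJ/K

6.9622 kJ/K


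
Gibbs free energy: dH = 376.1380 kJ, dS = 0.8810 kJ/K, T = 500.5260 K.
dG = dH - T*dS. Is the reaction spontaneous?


T*dS = 500.5260 * 0.8810 = 440.9634 kJ
dG = 376.1380 - 440.9634 = -64.8254 kJ (spontaneous)

dG = -64.8254 kJ, spontaneous


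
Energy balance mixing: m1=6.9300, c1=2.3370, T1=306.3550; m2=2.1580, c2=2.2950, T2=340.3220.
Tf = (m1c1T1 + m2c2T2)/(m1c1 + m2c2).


num = 6647.0270
den = 21.1480
Tf = 314.3097 K

314.3097 K


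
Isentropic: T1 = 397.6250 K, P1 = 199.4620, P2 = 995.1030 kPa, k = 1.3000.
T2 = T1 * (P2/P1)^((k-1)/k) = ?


(k-1)/k = 0.2308
(P2/P1)^exp = 1.4490
T2 = 397.6250 * 1.4490 = 576.1724 K

576.1724 K


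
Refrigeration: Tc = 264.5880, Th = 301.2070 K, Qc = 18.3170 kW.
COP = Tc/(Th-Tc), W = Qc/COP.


COP = 264.5880 / 36.6190 = 7.2254
W = 18.3170 / 7.2254 = 2.5351 kW

COP = 7.2254, W = 2.5351 kW


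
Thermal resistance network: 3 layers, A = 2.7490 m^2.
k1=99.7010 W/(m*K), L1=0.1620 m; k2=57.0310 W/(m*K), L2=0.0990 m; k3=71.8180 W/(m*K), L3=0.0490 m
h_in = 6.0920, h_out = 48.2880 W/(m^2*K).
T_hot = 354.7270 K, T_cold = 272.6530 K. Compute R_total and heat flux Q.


R_conv_in = 1/(6.0920*2.7490) = 0.0597
R_1 = 0.1620/(99.7010*2.7490) = 0.0006
R_2 = 0.0990/(57.0310*2.7490) = 0.0006
R_3 = 0.0490/(71.8180*2.7490) = 0.0002
R_conv_out = 1/(48.2880*2.7490) = 0.0075
R_total = 0.0687 K/W
Q = 82.0740 / 0.0687 = 1194.3846 W

R_total = 0.0687 K/W, Q = 1194.3846 W


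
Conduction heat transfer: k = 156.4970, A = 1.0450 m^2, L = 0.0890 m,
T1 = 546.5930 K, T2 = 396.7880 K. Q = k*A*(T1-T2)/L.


dT = 149.8050 K
Q = 156.4970 * 1.0450 * 149.8050 / 0.0890 = 275269.8267 W

275269.8267 W


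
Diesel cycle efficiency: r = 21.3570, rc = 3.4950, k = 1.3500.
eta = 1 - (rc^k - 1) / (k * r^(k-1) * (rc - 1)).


r^(k-1) = 2.9197
rc^k = 5.4157
eta = 0.5510 = 55.0991%

55.0991%


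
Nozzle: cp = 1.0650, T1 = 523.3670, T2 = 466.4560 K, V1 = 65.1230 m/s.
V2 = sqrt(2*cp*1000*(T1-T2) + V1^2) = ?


dT = 56.9110 K
2*cp*1000*dT = 121220.4300
V1^2 = 4241.0051
V2 = sqrt(125461.4351) = 354.2054 m/s

354.2054 m/s


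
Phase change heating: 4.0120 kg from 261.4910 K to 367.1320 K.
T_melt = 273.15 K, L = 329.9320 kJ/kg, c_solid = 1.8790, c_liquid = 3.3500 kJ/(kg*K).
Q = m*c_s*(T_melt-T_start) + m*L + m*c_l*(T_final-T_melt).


Q1 (sensible, solid) = 4.0120 * 1.8790 * 11.6590 = 87.8919 kJ
Q2 (latent) = 4.0120 * 329.9320 = 1323.6872 kJ
Q3 (sensible, liquid) = 4.0120 * 3.3500 * 93.9820 = 1263.1369 kJ
Q_total = 2674.7160 kJ

2674.7160 kJ


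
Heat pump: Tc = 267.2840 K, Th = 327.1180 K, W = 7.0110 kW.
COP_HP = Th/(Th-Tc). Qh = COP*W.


COP = 327.1180 / 59.8340 = 5.4671
Qh = 5.4671 * 7.0110 = 38.3298 kW

COP = 5.4671, Qh = 38.3298 kW


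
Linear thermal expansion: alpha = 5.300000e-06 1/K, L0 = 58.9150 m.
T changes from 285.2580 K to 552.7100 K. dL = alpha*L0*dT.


dT = 267.4520 K
dL = 5.300000e-06 * 58.9150 * 267.4520 = 0.083512 m
L_final = 58.998512 m

dL = 0.083512 m


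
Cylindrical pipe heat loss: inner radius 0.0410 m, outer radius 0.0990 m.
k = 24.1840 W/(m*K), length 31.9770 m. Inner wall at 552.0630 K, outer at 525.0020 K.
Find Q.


dT = 27.0610 K
ln(ro/ri) = 0.8815
Q = 2*pi*24.1840*31.9770*27.0610 / 0.8815 = 149157.0217 W

149157.0217 W


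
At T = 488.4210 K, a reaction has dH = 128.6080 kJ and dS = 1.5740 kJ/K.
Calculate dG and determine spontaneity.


T*dS = 488.4210 * 1.5740 = 768.7747 kJ
dG = 128.6080 - 768.7747 = -640.1667 kJ (spontaneous)

dG = -640.1667 kJ, spontaneous


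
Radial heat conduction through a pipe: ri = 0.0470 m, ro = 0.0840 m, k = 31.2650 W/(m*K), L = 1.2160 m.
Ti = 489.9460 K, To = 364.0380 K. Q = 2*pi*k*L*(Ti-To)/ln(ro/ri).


dT = 125.9080 K
ln(ro/ri) = 0.5807
Q = 2*pi*31.2650*1.2160*125.9080 / 0.5807 = 51796.0228 W

51796.0228 W


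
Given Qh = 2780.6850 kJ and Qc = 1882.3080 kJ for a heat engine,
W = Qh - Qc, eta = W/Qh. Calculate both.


W = 2780.6850 - 1882.3080 = 898.3770 kJ
eta = 898.3770 / 2780.6850 = 0.3231 = 32.3078%

W = 898.3770 kJ, eta = 32.3078%


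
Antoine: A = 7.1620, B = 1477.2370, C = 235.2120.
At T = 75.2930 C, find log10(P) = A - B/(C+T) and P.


C+T = 310.5050
B/(C+T) = 4.7575
log10(P) = 7.1620 - 4.7575 = 2.4045
P = 10^2.4045 = 253.7871 mmHg

253.7871 mmHg


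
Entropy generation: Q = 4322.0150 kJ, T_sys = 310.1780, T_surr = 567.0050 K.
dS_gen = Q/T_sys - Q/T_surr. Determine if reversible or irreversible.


dS_sys = 4322.0150/310.1780 = 13.9340 kJ/K
dS_surr = -4322.0150/567.0050 = -7.6225 kJ/K
dS_gen = 13.9340 - 7.6225 = 6.3114 kJ/K (irreversible)

dS_gen = 6.3114 kJ/K, irreversible


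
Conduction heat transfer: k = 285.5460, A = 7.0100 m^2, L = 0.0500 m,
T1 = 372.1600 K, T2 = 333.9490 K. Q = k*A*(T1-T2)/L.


dT = 38.2110 K
Q = 285.5460 * 7.0100 * 38.2110 / 0.0500 = 1529721.9485 W

1529721.9485 W


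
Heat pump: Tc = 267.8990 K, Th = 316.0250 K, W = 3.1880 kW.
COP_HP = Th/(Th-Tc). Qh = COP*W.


COP = 316.0250 / 48.1260 = 6.5666
Qh = 6.5666 * 3.1880 = 20.9344 kW

COP = 6.5666, Qh = 20.9344 kW


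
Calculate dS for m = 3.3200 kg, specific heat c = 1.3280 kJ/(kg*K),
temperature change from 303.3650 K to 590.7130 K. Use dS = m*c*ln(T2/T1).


T2/T1 = 1.9472
ln(T2/T1) = 0.6664
dS = 3.3200 * 1.3280 * 0.6664 = 2.9381 kJ/K

2.9381 kJ/K


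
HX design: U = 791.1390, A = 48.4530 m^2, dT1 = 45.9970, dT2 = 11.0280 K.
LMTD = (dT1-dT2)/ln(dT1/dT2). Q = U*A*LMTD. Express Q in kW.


LMTD = 24.4857 K
Q = 791.1390 * 48.4530 * 24.4857 = 938612.4186 W = 938.6124 kW

938.6124 kW


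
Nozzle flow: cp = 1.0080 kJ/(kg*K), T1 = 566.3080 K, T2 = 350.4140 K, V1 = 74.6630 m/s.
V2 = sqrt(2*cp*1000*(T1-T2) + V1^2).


dT = 215.8940 K
2*cp*1000*dT = 435242.3040
V1^2 = 5574.5636
V2 = sqrt(440816.8676) = 663.9404 m/s

663.9404 m/s


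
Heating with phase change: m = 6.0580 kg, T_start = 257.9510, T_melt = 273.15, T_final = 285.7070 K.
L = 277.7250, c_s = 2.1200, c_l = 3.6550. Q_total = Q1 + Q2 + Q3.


Q1 (sensible, solid) = 6.0580 * 2.1200 * 15.1990 = 195.2001 kJ
Q2 (latent) = 6.0580 * 277.7250 = 1682.4581 kJ
Q3 (sensible, liquid) = 6.0580 * 3.6550 * 12.5570 = 278.0370 kJ
Q_total = 2155.6952 kJ

2155.6952 kJ


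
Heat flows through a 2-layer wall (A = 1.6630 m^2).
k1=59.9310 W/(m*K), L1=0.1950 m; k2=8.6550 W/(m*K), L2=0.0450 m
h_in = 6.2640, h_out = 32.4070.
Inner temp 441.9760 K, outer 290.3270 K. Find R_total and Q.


R_conv_in = 1/(6.2640*1.6630) = 0.0960
R_1 = 0.1950/(59.9310*1.6630) = 0.0020
R_2 = 0.0450/(8.6550*1.6630) = 0.0031
R_conv_out = 1/(32.4070*1.6630) = 0.0186
R_total = 0.1196 K/W
Q = 151.6490 / 0.1196 = 1267.5974 W

R_total = 0.1196 K/W, Q = 1267.5974 W


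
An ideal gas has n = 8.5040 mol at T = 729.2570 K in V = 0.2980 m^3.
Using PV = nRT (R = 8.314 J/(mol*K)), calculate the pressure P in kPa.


P = nRT/V = 8.5040 * 8.314 * 729.2570 / 0.2980
= 51560.1151 / 0.2980 = 173020.5205 Pa = 173.0205 kPa

173.0205 kPa


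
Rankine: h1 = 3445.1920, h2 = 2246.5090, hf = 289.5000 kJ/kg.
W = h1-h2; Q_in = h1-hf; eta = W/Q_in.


W = 1198.6830 kJ/kg
Q_in = 3155.6920 kJ/kg
eta = 0.3798 = 37.9848%

eta = 37.9848%


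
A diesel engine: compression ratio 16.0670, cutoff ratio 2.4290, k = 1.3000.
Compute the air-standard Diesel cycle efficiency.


r^(k-1) = 2.3003
rc^k = 3.1700
eta = 0.4922 = 49.2193%

49.2193%


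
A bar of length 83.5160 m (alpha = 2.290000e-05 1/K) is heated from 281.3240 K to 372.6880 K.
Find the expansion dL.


dT = 91.3640 K
dL = 2.290000e-05 * 83.5160 * 91.3640 = 0.174735 m
L_final = 83.690735 m

dL = 0.174735 m


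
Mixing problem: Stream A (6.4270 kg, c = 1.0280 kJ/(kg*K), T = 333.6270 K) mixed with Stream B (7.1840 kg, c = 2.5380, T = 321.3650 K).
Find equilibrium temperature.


num = 8063.7044
den = 24.8399
Tf = 324.6265 K

324.6265 K


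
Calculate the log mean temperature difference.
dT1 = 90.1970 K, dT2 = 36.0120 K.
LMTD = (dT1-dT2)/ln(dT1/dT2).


dT1/dT2 = 2.5046
ln(dT1/dT2) = 0.9181
LMTD = 54.1850 / 0.9181 = 59.0158 K

59.0158 K


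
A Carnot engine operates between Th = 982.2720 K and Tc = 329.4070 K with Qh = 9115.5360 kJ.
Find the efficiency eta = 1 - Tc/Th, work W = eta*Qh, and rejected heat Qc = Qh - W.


eta = 1 - 329.4070/982.2720 = 0.6646
W = 0.6646 * 9115.5360 = 6058.6217 kJ
Qc = 9115.5360 - 6058.6217 = 3056.9143 kJ

eta = 66.4648%, W = 6058.6217 kJ, Qc = 3056.9143 kJ


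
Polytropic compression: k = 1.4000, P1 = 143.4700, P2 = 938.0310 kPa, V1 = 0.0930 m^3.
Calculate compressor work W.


(k-1)/k = 0.2857
(P2/P1)^exp = 1.7100
W = 3.5000 * 143.4700 * 0.0930 * (1.7100 - 1) = 33.1550 kJ

33.1550 kJ


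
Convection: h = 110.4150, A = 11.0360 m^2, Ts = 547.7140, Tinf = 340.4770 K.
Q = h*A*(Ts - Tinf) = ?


dT = 207.2370 K
Q = 110.4150 * 11.0360 * 207.2370 = 252526.5615 W

252526.5615 W


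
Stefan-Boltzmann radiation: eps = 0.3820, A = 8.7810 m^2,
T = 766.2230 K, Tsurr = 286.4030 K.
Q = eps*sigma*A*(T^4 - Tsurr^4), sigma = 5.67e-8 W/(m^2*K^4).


T^4 = 3.4468e+11
Tsurr^4 = 6.7284e+09
Q = 0.3820 * 5.67e-8 * 8.7810 * 3.3796e+11 = 64276.1243 W

64276.1243 W


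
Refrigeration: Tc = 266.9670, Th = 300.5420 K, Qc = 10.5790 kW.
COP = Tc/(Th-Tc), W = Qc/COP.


COP = 266.9670 / 33.5750 = 7.9514
W = 10.5790 / 7.9514 = 1.3305 kW

COP = 7.9514, W = 1.3305 kW


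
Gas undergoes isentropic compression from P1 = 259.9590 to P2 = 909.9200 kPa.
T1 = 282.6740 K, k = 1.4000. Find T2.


(k-1)/k = 0.2857
(P2/P1)^exp = 1.4304
T2 = 282.6740 * 1.4304 = 404.3361 K

404.3361 K


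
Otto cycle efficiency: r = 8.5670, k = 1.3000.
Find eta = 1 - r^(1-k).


r^(k-1) = 1.9048
eta = 1 - 1/1.9048 = 0.4750 = 47.5010%

47.5010%


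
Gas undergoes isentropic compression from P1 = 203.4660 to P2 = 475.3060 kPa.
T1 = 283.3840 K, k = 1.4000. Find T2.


(k-1)/k = 0.2857
(P2/P1)^exp = 1.2743
T2 = 283.3840 * 1.2743 = 361.1235 K

361.1235 K


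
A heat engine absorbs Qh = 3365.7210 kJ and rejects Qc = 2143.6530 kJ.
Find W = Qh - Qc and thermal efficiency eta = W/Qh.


W = 3365.7210 - 2143.6530 = 1222.0680 kJ
eta = 1222.0680 / 3365.7210 = 0.3631 = 36.3092%

W = 1222.0680 kJ, eta = 36.3092%


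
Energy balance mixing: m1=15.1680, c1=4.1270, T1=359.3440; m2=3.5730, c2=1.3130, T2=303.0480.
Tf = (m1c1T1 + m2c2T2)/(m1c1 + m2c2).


num = 23916.0404
den = 67.2897
Tf = 355.4191 K

355.4191 K


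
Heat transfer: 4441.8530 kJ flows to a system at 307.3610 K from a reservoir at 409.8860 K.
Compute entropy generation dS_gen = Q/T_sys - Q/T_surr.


dS_sys = 4441.8530/307.3610 = 14.4516 kJ/K
dS_surr = -4441.8530/409.8860 = -10.8368 kJ/K
dS_gen = 14.4516 - 10.8368 = 3.6148 kJ/K (irreversible)

dS_gen = 3.6148 kJ/K, irreversible


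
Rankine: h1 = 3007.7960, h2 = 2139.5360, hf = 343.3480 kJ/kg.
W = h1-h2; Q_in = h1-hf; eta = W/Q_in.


W = 868.2600 kJ/kg
Q_in = 2664.4480 kJ/kg
eta = 0.3259 = 32.5869%

eta = 32.5869%


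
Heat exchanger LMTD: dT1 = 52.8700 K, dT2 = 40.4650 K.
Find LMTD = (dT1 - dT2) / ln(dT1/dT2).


dT1/dT2 = 1.3066
ln(dT1/dT2) = 0.2674
LMTD = 12.4050 / 0.2674 = 46.3914 K

46.3914 K


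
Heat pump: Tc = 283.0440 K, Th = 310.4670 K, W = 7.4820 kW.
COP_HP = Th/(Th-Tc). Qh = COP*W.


COP = 310.4670 / 27.4230 = 11.3214
Qh = 11.3214 * 7.4820 = 84.7068 kW

COP = 11.3214, Qh = 84.7068 kW


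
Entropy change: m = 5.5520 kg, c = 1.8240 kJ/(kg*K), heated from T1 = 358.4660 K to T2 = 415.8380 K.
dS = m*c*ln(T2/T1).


T2/T1 = 1.1600
ln(T2/T1) = 0.1485
dS = 5.5520 * 1.8240 * 0.1485 = 1.5035 kJ/K

1.5035 kJ/K


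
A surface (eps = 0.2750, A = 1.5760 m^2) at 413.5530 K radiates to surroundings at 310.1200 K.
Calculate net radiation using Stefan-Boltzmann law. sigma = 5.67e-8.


T^4 = 2.9250e+10
Tsurr^4 = 9.2495e+09
Q = 0.2750 * 5.67e-8 * 1.5760 * 2.0000e+10 = 491.4855 W

491.4855 W


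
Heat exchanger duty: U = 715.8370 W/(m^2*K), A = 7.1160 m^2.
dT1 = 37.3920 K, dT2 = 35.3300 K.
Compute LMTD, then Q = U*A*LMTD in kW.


LMTD = 36.3513 K
Q = 715.8370 * 7.1160 * 36.3513 = 185169.5076 W = 185.1695 kW

185.1695 kW


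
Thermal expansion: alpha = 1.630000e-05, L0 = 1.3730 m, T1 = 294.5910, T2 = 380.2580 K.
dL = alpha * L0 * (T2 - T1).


dT = 85.6670 K
dL = 1.630000e-05 * 1.3730 * 85.6670 = 0.001917 m
L_final = 1.374917 m

dL = 0.001917 m


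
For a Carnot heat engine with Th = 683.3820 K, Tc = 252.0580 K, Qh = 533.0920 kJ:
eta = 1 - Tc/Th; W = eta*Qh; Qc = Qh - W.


eta = 1 - 252.0580/683.3820 = 0.6312
W = 0.6312 * 533.0920 = 336.4668 kJ
Qc = 533.0920 - 336.4668 = 196.6252 kJ

eta = 63.1161%, W = 336.4668 kJ, Qc = 196.6252 kJ


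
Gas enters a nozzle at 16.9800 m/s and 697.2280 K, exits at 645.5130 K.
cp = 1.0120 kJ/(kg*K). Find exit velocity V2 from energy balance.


dT = 51.7150 K
2*cp*1000*dT = 104671.1600
V1^2 = 288.3204
V2 = sqrt(104959.4804) = 323.9745 m/s

323.9745 m/s


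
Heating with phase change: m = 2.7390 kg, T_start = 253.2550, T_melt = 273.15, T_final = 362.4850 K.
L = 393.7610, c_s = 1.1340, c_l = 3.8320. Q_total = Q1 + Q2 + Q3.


Q1 (sensible, solid) = 2.7390 * 1.1340 * 19.8950 = 61.7944 kJ
Q2 (latent) = 2.7390 * 393.7610 = 1078.5114 kJ
Q3 (sensible, liquid) = 2.7390 * 3.8320 * 89.3350 = 937.6466 kJ
Q_total = 2077.9523 kJ

2077.9523 kJ


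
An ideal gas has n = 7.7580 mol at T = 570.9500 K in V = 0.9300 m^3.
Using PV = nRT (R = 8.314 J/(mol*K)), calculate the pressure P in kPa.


P = nRT/V = 7.7580 * 8.314 * 570.9500 / 0.9300
= 36826.2819 / 0.9300 = 39598.1525 Pa = 39.5982 kPa

39.5982 kPa


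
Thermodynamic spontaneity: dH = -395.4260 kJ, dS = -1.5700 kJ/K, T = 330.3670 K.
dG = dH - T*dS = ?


T*dS = 330.3670 * -1.5700 = -518.6762 kJ
dG = -395.4260 + 518.6762 = 123.2502 kJ (non-spontaneous)

dG = 123.2502 kJ, non-spontaneous


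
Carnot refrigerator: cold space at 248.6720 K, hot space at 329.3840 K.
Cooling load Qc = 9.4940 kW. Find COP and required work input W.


COP = 248.6720 / 80.7120 = 3.0810
W = 9.4940 / 3.0810 = 3.0815 kW

COP = 3.0810, W = 3.0815 kW


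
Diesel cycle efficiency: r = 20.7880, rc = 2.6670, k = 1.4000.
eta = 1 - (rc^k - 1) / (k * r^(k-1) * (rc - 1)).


r^(k-1) = 3.3661
rc^k = 3.9485
eta = 0.6247 = 62.4671%

62.4671%


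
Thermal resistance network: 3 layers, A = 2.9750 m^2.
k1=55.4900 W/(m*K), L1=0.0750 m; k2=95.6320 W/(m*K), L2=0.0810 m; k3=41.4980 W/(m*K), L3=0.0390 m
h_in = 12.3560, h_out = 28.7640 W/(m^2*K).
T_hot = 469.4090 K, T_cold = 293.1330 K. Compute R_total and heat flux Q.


R_conv_in = 1/(12.3560*2.9750) = 0.0272
R_1 = 0.0750/(55.4900*2.9750) = 0.0005
R_2 = 0.0810/(95.6320*2.9750) = 0.0003
R_3 = 0.0390/(41.4980*2.9750) = 0.0003
R_conv_out = 1/(28.7640*2.9750) = 0.0117
R_total = 0.0399 K/W
Q = 176.2760 / 0.0399 = 4412.9663 W

R_total = 0.0399 K/W, Q = 4412.9663 W


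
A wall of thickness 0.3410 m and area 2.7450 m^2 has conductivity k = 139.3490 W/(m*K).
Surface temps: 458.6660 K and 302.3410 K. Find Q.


dT = 156.3250 K
Q = 139.3490 * 2.7450 * 156.3250 / 0.3410 = 175355.8519 W

175355.8519 W


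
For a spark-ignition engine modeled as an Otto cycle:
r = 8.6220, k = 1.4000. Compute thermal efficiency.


r^(k-1) = 2.3672
eta = 1 - 1/2.3672 = 0.5776 = 57.7568%

57.7568%


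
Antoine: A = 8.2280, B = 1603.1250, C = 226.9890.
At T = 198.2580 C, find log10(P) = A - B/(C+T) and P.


C+T = 425.2470
B/(C+T) = 3.7699
log10(P) = 8.2280 - 3.7699 = 4.4581
P = 10^4.4581 = 28716.5416 mmHg

28716.5416 mmHg


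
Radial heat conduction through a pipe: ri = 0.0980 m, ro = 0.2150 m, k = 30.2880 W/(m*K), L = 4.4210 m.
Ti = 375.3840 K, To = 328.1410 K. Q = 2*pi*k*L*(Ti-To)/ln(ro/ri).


dT = 47.2430 K
ln(ro/ri) = 0.7857
Q = 2*pi*30.2880*4.4210*47.2430 / 0.7857 = 50590.3838 W

50590.3838 W


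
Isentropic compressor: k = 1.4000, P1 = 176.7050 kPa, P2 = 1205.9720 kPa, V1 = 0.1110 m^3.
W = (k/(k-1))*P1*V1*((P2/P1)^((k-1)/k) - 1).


(k-1)/k = 0.2857
(P2/P1)^exp = 1.7311
W = 3.5000 * 176.7050 * 0.1110 * (1.7311 - 1) = 50.1869 kJ

50.1869 kJ


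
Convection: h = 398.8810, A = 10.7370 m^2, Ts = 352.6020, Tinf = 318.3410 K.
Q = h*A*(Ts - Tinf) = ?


dT = 34.2610 K
Q = 398.8810 * 10.7370 * 34.2610 = 146732.5071 W

146732.5071 W


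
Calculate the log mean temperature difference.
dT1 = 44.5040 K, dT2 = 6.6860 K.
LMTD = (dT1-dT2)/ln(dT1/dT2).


dT1/dT2 = 6.6563
ln(dT1/dT2) = 1.8956
LMTD = 37.8180 / 1.8956 = 19.9508 K

19.9508 K


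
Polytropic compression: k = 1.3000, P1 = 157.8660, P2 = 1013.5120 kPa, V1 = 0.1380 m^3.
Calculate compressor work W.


(k-1)/k = 0.2308
(P2/P1)^exp = 1.5359
W = 4.3333 * 157.8660 * 0.1380 * (1.5359 - 1) = 50.5885 kJ

50.5885 kJ


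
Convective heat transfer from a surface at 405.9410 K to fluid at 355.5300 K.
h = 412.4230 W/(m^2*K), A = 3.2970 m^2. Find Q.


dT = 50.4110 K
Q = 412.4230 * 3.2970 * 50.4110 = 68546.7923 W

68546.7923 W


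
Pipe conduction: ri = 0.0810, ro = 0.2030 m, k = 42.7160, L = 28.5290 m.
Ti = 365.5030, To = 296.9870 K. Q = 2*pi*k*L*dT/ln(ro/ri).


dT = 68.5160 K
ln(ro/ri) = 0.9188
Q = 2*pi*42.7160*28.5290*68.5160 / 0.9188 = 571016.1847 W

571016.1847 W


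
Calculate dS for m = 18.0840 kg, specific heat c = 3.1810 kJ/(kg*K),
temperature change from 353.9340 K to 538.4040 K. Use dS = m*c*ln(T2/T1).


T2/T1 = 1.5212
ln(T2/T1) = 0.4195
dS = 18.0840 * 3.1810 * 0.4195 = 24.1318 kJ/K

24.1318 kJ/K
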